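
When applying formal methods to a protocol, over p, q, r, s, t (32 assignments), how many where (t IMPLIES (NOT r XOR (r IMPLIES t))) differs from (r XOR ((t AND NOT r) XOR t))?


F1 = (t IMPLIES (NOT r XOR (r IMPLIES t)))
F2 = (r XOR ((t AND NOT r) XOR t))
Evaluate both on each of 32 rows (bits = p,q,r,s,t):
  row 0 [00000]: F1=1 F2=0 (differ) -> 1
  row 1 [00001]: F1=0 F2=0 -> 0
  row 2 [00010]: F1=1 F2=0 (differ) -> 1
  row 3 [00011]: F1=0 F2=0 -> 0
  row 4 [00100]: F1=1 F2=1 -> 0
  row 5 [00101]: F1=1 F2=0 (differ) -> 1
  row 6 [00110]: F1=1 F2=1 -> 0
  row 7 [00111]: F1=1 F2=0 (differ) -> 1
  row 8 [01000]: F1=1 F2=0 (differ) -> 1
  row 9 [01001]: F1=0 F2=0 -> 0
  row 10 [01010]: F1=1 F2=0 (differ) -> 1
  row 11 [01011]: F1=0 F2=0 -> 0
  row 12 [01100]: F1=1 F2=1 -> 0
  row 13 [01101]: F1=1 F2=0 (differ) -> 1
  row 14 [01110]: F1=1 F2=1 -> 0
  row 15 [01111]: F1=1 F2=0 (differ) -> 1
  row 16 [10000]: F1=1 F2=0 (differ) -> 1
  row 17 [10001]: F1=0 F2=0 -> 0
  row 18 [10010]: F1=1 F2=0 (differ) -> 1
  row 19 [10011]: F1=0 F2=0 -> 0
  row 20 [10100]: F1=1 F2=1 -> 0
  row 21 [10101]: F1=1 F2=0 (differ) -> 1
  row 22 [10110]: F1=1 F2=1 -> 0
  row 23 [10111]: F1=1 F2=0 (differ) -> 1
  row 24 [11000]: F1=1 F2=0 (differ) -> 1
  row 25 [11001]: F1=0 F2=0 -> 0
  row 26 [11010]: F1=1 F2=0 (differ) -> 1
  row 27 [11011]: F1=0 F2=0 -> 0
  row 28 [11100]: F1=1 F2=1 -> 0
  row 29 [11101]: F1=1 F2=0 (differ) -> 1
  row 30 [11110]: F1=1 F2=1 -> 0
  row 31 [11111]: F1=1 F2=0 (differ) -> 1
Full result column, 8 rows per line (p,q fixed per line; r,s,t runs 000..111 left to right):
  rows 0-7 [p,q=00]: 10100101  (ones: 4)
  rows 8-15 [p,q=01]: 10100101  (ones: 4)
  rows 16-23 [p,q=10]: 10100101  (ones: 4)
  rows 24-31 [p,q=11]: 10100101  (ones: 4)
Disagreements = 4+4+4+4 = 16

16


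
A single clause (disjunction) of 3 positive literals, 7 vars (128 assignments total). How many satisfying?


Step 1: Total=2^7=128
Step 2: Unsat when all 3 false: 2^4=16
Step 3: Sat=128-16=112

112


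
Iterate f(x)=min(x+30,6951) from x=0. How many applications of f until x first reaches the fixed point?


Step 1: x=0, cap=6951, increment=30
Step 2: x grows by 30 each step until capped at 6951; fixed point is x=6951
Step 3: iterations = ceil(6951/30) = 232

232


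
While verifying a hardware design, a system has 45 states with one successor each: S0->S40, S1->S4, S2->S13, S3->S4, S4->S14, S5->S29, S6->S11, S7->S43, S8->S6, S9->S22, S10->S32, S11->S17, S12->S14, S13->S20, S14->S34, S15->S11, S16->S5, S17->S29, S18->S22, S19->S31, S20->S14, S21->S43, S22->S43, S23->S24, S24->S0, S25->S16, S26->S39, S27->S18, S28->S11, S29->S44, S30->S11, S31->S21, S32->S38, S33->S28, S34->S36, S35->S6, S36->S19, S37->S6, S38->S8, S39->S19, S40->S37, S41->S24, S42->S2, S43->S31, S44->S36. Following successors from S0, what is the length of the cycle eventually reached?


Trace from S0 until a state repeats:
  S0 -> S40 -> S37 -> S6 -> S11 -> S17 -> S29 -> S44 -> S36 -> S19 -> S31 -> S21 -> S43 -> S31
S31 first seen at step 10, revisited at step 13.
Cycle length = 13 - 10 = 3

3


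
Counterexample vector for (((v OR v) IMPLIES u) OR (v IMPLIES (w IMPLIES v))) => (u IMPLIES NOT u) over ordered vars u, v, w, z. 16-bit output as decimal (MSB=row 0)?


F1 = (((v OR v) IMPLIES u) OR (v IMPLIES (w IMPLIES v)))
F2 = (u IMPLIES NOT u)
Counterexample to F1=>F2 is where F1=1 and F2=0.
Evaluate each row (bits = u,v,w,z, MSB first):
  row 0 [0000]: F1=1 F2=1 -> F1&~F2 -> 0
  row 1 [0001]: F1=1 F2=1 -> F1&~F2 -> 0
  row 2 [0010]: F1=1 F2=1 -> F1&~F2 -> 0
  row 3 [0011]: F1=1 F2=1 -> F1&~F2 -> 0
  row 4 [0100]: F1=1 F2=1 -> F1&~F2 -> 0
  row 5 [0101]: F1=1 F2=1 -> F1&~F2 -> 0
  row 6 [0110]: F1=1 F2=1 -> F1&~F2 -> 0
  row 7 [0111]: F1=1 F2=1 -> F1&~F2 -> 0
  row 8 [1000]: F1=1 F2=0 -> F1&~F2 -> 1
  row 9 [1001]: F1=1 F2=0 -> F1&~F2 -> 1
  row 10 [1010]: F1=1 F2=0 -> F1&~F2 -> 1
  row 11 [1011]: F1=1 F2=0 -> F1&~F2 -> 1
  row 12 [1100]: F1=1 F2=0 -> F1&~F2 -> 1
  row 13 [1101]: F1=1 F2=0 -> F1&~F2 -> 1
  row 14 [1110]: F1=1 F2=0 -> F1&~F2 -> 1
  row 15 [1111]: F1=1 F2=0 -> F1&~F2 -> 1
Full result column, 4 rows per line (u,v fixed per line; w,z runs 00..11 left to right):
  rows 0-3 [u,v=00]: 0000  = hex 0
  rows 4-7 [u,v=01]: 0000  = hex 0
  rows 8-11 [u,v=10]: 1111  = hex F
  rows 12-15 [u,v=11]: 1111  = hex F
Counterexample vector (row 0 .. row 15) = 0000000011111111
Output column grouped in 4s = 0000 0000 1111 1111 = 0x00FF
Convert to decimal digit by digit (value = value*16 + digit):
  0 -> 0
  0*16 + 0 = 0
  0*16 + 15 (F) = 15
  15*16 + 15 (F) = 255
Decimal = 255

255


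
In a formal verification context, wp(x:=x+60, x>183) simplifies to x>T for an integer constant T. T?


Formula: wp(x:=E, P) = P[E/x] (substitute E for x in postcondition)
Step 1: Postcondition: x>183
Step 2: Substitute x+60 for x: x+60>183
Step 3: Solve for x: x > 183-60 = 123

123


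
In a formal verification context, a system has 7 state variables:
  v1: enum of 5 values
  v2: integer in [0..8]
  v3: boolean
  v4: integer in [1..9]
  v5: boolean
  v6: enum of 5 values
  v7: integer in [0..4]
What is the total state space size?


State space = product of domain sizes of all variables.
Domain sizes:
  v1 (enum of 5 values): 5
  v2 (integer in [0..8]): 9
  v3 (boolean): 2
  v4 (integer in [1..9]): 9
  v5 (boolean): 2
  v6 (enum of 5 values): 5
  v7 (integer in [0..4]): 5
Product = 5 * 9 * 2 * 9 * 2 * 5 * 5 = 40500

40500


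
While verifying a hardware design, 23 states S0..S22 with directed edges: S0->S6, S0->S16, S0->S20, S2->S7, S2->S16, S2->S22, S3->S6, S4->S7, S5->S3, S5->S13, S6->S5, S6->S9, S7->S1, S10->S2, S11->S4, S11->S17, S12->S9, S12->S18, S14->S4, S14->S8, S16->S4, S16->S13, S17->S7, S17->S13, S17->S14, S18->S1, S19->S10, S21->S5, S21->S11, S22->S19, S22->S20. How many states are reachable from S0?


BFS from S0:
  layer 0: {S0}
  layer 1: {S6, S16, S20}
  layer 2: {S4, S5, S9, S13}
  layer 3: {S3, S7}
  layer 4: {S1}
Reachable set: {S0, S1, S3, S4, S5, S6, S7, S9, S13, S16, S20}
Count = 11

11


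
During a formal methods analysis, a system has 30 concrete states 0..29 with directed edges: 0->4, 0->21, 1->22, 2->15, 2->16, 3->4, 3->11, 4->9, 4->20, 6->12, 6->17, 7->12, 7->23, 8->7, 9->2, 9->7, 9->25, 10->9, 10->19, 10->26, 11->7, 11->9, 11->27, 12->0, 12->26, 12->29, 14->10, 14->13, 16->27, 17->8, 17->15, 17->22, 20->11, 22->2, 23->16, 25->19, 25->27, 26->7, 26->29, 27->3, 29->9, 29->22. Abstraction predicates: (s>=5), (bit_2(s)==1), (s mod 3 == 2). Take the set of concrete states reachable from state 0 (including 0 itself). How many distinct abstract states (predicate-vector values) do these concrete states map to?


BFS from 0:
Concrete reachable: {0, 2, 3, 4, 7, 9, 11, 12, 15, 16, 19, 20, 21, 22, 23, 25, 26, 27, 29}
Abstract via predicates (s>=5), (bit_2(s)==1), (s mod 3 == 2):
  (0,0,0) <- {0, 3}
  (0,0,1) <- {2}
  (0,1,0) <- {4}
  (1,0,0) <- {9, 16, 19, 25, 27}
  (1,0,1) <- {11, 26}
  (1,1,0) <- {7, 12, 15, 21, 22}
  (1,1,1) <- {20, 23, 29}
Distinct abstract states = 7

7


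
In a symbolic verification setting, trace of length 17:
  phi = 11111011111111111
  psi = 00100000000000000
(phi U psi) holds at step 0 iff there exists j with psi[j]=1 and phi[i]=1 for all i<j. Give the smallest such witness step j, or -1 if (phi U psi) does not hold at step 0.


(phi U psi) at 0: need smallest j with psi[j]=1 and phi[i]=1 for all i in [0,j).
Scan from step 0:
  step 0: phi=1, psi=0 -> continue
  step 1: phi=1, psi=0 -> continue
  step 2: psi=1 and phi held for [0,2) -> witness found
Witness step = 2

2


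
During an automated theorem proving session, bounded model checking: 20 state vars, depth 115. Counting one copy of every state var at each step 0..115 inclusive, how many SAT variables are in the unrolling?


BMC unrolls to depth k, creating one copy of each state var for steps 0..k.
Step count = 115 + 1 = 116 (steps 0 through 115)
Vars per step = 20
Total = 20 * 116 = 2320

2320


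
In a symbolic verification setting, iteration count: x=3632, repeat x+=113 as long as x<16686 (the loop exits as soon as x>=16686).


Step 1: x goes from 3632 toward 16686 by 113; the body runs while x<16686, so iterations = ceil((bound-start)/step)
Step 2: Distance=13054
Step 3: ceil(13054/113)=116

116


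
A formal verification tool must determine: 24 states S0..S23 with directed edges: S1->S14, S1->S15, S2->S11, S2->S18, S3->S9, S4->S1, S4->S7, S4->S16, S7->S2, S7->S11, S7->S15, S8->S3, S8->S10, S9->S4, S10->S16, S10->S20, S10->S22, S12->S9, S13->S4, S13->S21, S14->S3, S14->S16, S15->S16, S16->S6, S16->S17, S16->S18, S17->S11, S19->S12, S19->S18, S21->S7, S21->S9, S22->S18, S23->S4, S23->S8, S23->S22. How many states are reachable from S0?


BFS from S0:
  layer 0: {S0}
Reachable set: {S0}
Count = 1

1


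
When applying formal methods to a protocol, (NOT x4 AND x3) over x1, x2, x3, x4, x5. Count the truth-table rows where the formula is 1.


Formula: (NOT x4 AND x3) over 5 vars (32 rows)
Evaluate each row (x1, x2, x3, x4, x5 as bits, MSB first):
  row 0 [00000]: (NOT 0 AND 0) -> 0
  row 1 [00001]: (NOT 0 AND 0) -> 0
  row 2 [00010]: (NOT 1 AND 0) -> 0
  row 3 [00011]: (NOT 1 AND 0) -> 0
  row 4 [00100]: (NOT 0 AND 1) -> 1
  row 5 [00101]: (NOT 0 AND 1) -> 1
  row 6 [00110]: (NOT 1 AND 1) -> 0
  row 7 [00111]: (NOT 1 AND 1) -> 0
  row 8 [01000]: (NOT 0 AND 0) -> 0
  row 9 [01001]: (NOT 0 AND 0) -> 0
  row 10 [01010]: (NOT 1 AND 0) -> 0
  row 11 [01011]: (NOT 1 AND 0) -> 0
  row 12 [01100]: (NOT 0 AND 1) -> 1
  row 13 [01101]: (NOT 0 AND 1) -> 1
  row 14 [01110]: (NOT 1 AND 1) -> 0
  row 15 [01111]: (NOT 1 AND 1) -> 0
  row 16 [10000]: (NOT 0 AND 0) -> 0
  row 17 [10001]: (NOT 0 AND 0) -> 0
  row 18 [10010]: (NOT 1 AND 0) -> 0
  row 19 [10011]: (NOT 1 AND 0) -> 0
  row 20 [10100]: (NOT 0 AND 1) -> 1
  row 21 [10101]: (NOT 0 AND 1) -> 1
  row 22 [10110]: (NOT 1 AND 1) -> 0
  row 23 [10111]: (NOT 1 AND 1) -> 0
  row 24 [11000]: (NOT 0 AND 0) -> 0
  row 25 [11001]: (NOT 0 AND 0) -> 0
  row 26 [11010]: (NOT 1 AND 0) -> 0
  row 27 [11011]: (NOT 1 AND 0) -> 0
  row 28 [11100]: (NOT 0 AND 1) -> 1
  row 29 [11101]: (NOT 0 AND 1) -> 1
  row 30 [11110]: (NOT 1 AND 1) -> 0
  row 31 [11111]: (NOT 1 AND 1) -> 0
Full result column, 8 rows per line (x1,x2 fixed per line; x3,x4,x5 runs 000..111 left to right):
  rows 0-7 [x1,x2=00]: 00001100  (ones: 2)
  rows 8-15 [x1,x2=01]: 00001100  (ones: 2)
  rows 16-23 [x1,x2=10]: 00001100  (ones: 2)
  rows 24-31 [x1,x2=11]: 00001100  (ones: 2)
Count of 1-rows = 2+2+2+2 = 8

8


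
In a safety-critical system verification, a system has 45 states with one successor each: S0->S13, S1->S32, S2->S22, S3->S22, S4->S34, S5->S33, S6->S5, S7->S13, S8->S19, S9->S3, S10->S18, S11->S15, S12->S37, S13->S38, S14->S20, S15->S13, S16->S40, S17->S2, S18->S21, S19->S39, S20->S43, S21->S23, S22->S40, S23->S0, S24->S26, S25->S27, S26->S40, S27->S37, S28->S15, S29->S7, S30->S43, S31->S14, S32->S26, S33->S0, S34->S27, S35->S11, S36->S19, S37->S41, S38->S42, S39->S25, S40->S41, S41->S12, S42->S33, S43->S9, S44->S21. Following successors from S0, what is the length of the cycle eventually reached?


Trace from S0 until a state repeats:
  S0 -> S13 -> S38 -> S42 -> S33 -> S0
S0 first seen at step 0, revisited at step 5.
Cycle length = 5 - 0 = 5

5


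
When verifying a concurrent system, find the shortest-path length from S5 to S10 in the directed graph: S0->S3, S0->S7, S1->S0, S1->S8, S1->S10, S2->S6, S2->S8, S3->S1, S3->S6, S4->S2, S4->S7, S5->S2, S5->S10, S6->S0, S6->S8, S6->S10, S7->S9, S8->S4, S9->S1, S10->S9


BFS layer-by-layer from S5:
  dist 0: {S5}
  dist 1: {S2, S10}
  -> S10 reached at distance 1
Shortest path length = 1

1


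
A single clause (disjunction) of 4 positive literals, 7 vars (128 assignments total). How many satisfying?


Step 1: Total=2^7=128
Step 2: Unsat when all 4 false: 2^3=8
Step 3: Sat=128-8=120

120


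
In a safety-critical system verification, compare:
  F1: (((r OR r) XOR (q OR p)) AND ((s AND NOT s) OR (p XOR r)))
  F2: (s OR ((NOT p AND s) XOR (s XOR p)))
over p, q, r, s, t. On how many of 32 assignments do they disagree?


F1 = (((r OR r) XOR (q OR p)) AND ((s AND NOT s) OR (p XOR r)))
F2 = (s OR ((NOT p AND s) XOR (s XOR p)))
Evaluate both on each of 32 rows (bits = p,q,r,s,t):
  row 0 [00000]: F1=0 F2=0 -> 0
  row 1 [00001]: F1=0 F2=0 -> 0
  row 2 [00010]: F1=0 F2=1 (differ) -> 1
  row 3 [00011]: F1=0 F2=1 (differ) -> 1
  row 4 [00100]: F1=1 F2=0 (differ) -> 1
  row 5 [00101]: F1=1 F2=0 (differ) -> 1
  row 6 [00110]: F1=1 F2=1 -> 0
  row 7 [00111]: F1=1 F2=1 -> 0
  row 8 [01000]: F1=0 F2=0 -> 0
  row 9 [01001]: F1=0 F2=0 -> 0
  row 10 [01010]: F1=0 F2=1 (differ) -> 1
  row 11 [01011]: F1=0 F2=1 (differ) -> 1
  row 12 [01100]: F1=0 F2=0 -> 0
  row 13 [01101]: F1=0 F2=0 -> 0
  row 14 [01110]: F1=0 F2=1 (differ) -> 1
  row 15 [01111]: F1=0 F2=1 (differ) -> 1
  row 16 [10000]: F1=1 F2=1 -> 0
  row 17 [10001]: F1=1 F2=1 -> 0
  row 18 [10010]: F1=1 F2=1 -> 0
  row 19 [10011]: F1=1 F2=1 -> 0
  row 20 [10100]: F1=0 F2=1 (differ) -> 1
  row 21 [10101]: F1=0 F2=1 (differ) -> 1
  row 22 [10110]: F1=0 F2=1 (differ) -> 1
  row 23 [10111]: F1=0 F2=1 (differ) -> 1
  row 24 [11000]: F1=1 F2=1 -> 0
  row 25 [11001]: F1=1 F2=1 -> 0
  row 26 [11010]: F1=1 F2=1 -> 0
  row 27 [11011]: F1=1 F2=1 -> 0
  row 28 [11100]: F1=0 F2=1 (differ) -> 1
  row 29 [11101]: F1=0 F2=1 (differ) -> 1
  row 30 [11110]: F1=0 F2=1 (differ) -> 1
  row 31 [11111]: F1=0 F2=1 (differ) -> 1
Full result column, 8 rows per line (p,q fixed per line; r,s,t runs 000..111 left to right):
  rows 0-7 [p,q=00]: 00111100  (ones: 4)
  rows 8-15 [p,q=01]: 00110011  (ones: 4)
  rows 16-23 [p,q=10]: 00001111  (ones: 4)
  rows 24-31 [p,q=11]: 00001111  (ones: 4)
Disagreements = 4+4+4+4 = 16

16


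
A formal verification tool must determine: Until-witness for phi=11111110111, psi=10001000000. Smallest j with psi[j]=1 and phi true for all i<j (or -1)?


(phi U psi) at 0: need smallest j with psi[j]=1 and phi[i]=1 for all i in [0,j).
Scan from step 0:
  step 0: psi=1 and phi held for [0,0) -> witness found
Witness step = 0

0


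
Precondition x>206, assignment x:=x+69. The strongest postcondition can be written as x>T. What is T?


Formula: sp(P, x:=E) = exists old_x. (x = E[old_x/x]) AND P[old_x/x] (old_x is the value of x before the assignment; eliminate old_x by solving x = E[old_x/x] for old_x)
Step 1: Precondition P: x>206, i.e. old_x > 206
Step 2: Assignment gives x = old_x + 69, so old_x = x - 69
Step 3: Substitute into P: x - 69 > 206
Step 4: Simplify: x > 206+69 = 275

275


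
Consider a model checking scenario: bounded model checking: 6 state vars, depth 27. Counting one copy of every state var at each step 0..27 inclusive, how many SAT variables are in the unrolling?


BMC unrolls to depth k, creating one copy of each state var for steps 0..k.
Step count = 27 + 1 = 28 (steps 0 through 27)
Vars per step = 6
Total = 6 * 28 = 168

168


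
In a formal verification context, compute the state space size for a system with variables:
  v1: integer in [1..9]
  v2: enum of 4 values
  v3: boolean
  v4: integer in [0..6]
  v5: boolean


State space = product of domain sizes of all variables.
Domain sizes:
  v1 (integer in [1..9]): 9
  v2 (enum of 4 values): 4
  v3 (boolean): 2
  v4 (integer in [0..6]): 7
  v5 (boolean): 2
Product = 9 * 4 * 2 * 7 * 2 = 1008

1008


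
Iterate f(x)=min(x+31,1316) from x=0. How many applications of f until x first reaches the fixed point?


Step 1: x=0, cap=1316, increment=31
Step 2: x grows by 31 each step until capped at 1316; fixed point is x=1316
Step 3: iterations = ceil(1316/31) = 43

43


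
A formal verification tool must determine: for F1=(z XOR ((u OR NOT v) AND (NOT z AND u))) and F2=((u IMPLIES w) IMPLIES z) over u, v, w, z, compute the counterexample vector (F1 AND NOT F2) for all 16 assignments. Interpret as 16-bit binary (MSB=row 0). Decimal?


F1 = (z XOR ((u OR NOT v) AND (NOT z AND u)))
F2 = ((u IMPLIES w) IMPLIES z)
Counterexample to F1=>F2 is where F1=1 and F2=0.
Evaluate each row (bits = u,v,w,z, MSB first):
  row 0 [0000]: F1=0 F2=0 -> F1&~F2 -> 0
  row 1 [0001]: F1=1 F2=1 -> F1&~F2 -> 0
  row 2 [0010]: F1=0 F2=0 -> F1&~F2 -> 0
  row 3 [0011]: F1=1 F2=1 -> F1&~F2 -> 0
  row 4 [0100]: F1=0 F2=0 -> F1&~F2 -> 0
  row 5 [0101]: F1=1 F2=1 -> F1&~F2 -> 0
  row 6 [0110]: F1=0 F2=0 -> F1&~F2 -> 0
  row 7 [0111]: F1=1 F2=1 -> F1&~F2 -> 0
  row 8 [1000]: F1=1 F2=1 -> F1&~F2 -> 0
  row 9 [1001]: F1=1 F2=1 -> F1&~F2 -> 0
  row 10 [1010]: F1=1 F2=0 -> F1&~F2 -> 1
  row 11 [1011]: F1=1 F2=1 -> F1&~F2 -> 0
  row 12 [1100]: F1=1 F2=1 -> F1&~F2 -> 0
  row 13 [1101]: F1=1 F2=1 -> F1&~F2 -> 0
  row 14 [1110]: F1=1 F2=0 -> F1&~F2 -> 1
  row 15 [1111]: F1=1 F2=1 -> F1&~F2 -> 0
Full result column, 4 rows per line (u,v fixed per line; w,z runs 00..11 left to right):
  rows 0-3 [u,v=00]: 0000  = hex 0
  rows 4-7 [u,v=01]: 0000  = hex 0
  rows 8-11 [u,v=10]: 0010  = hex 2
  rows 12-15 [u,v=11]: 0010  = hex 2
Counterexample vector (row 0 .. row 15) = 0000000000100010
Output column grouped in 4s = 0000 0000 0010 0010 = 0x0022
Convert to decimal digit by digit (value = value*16 + digit):
  0 -> 0
  0*16 + 0 = 0
  0*16 + 2 = 2
  2*16 + 2 = 34
Decimal = 34

34


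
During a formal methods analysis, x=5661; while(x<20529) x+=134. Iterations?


Step 1: x goes from 5661 toward 20529 by 134; the body runs while x<20529, so iterations = ceil((bound-start)/step)
Step 2: Distance=14868
Step 3: ceil(14868/134)=111

111


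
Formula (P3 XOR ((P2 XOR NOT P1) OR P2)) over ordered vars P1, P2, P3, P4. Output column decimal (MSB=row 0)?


Formula: (P3 XOR ((P2 XOR NOT P1) OR P2)) over P1, P2, P3, P4 (16 rows)
Evaluate each row (bits = P1,P2,P3,P4, MSB first):
  row 0 [0000]: (0 XOR ((0 XOR NOT 0) OR 0)) -> 1
  row 1 [0001]: (0 XOR ((0 XOR NOT 0) OR 0)) -> 1
  row 2 [0010]: (1 XOR ((0 XOR NOT 0) OR 0)) -> 0
  row 3 [0011]: (1 XOR ((0 XOR NOT 0) OR 0)) -> 0
  row 4 [0100]: (0 XOR ((1 XOR NOT 0) OR 1)) -> 1
  row 5 [0101]: (0 XOR ((1 XOR NOT 0) OR 1)) -> 1
  row 6 [0110]: (1 XOR ((1 XOR NOT 0) OR 1)) -> 0
  row 7 [0111]: (1 XOR ((1 XOR NOT 0) OR 1)) -> 0
  row 8 [1000]: (0 XOR ((0 XOR NOT 1) OR 0)) -> 0
  row 9 [1001]: (0 XOR ((0 XOR NOT 1) OR 0)) -> 0
  row 10 [1010]: (1 XOR ((0 XOR NOT 1) OR 0)) -> 1
  row 11 [1011]: (1 XOR ((0 XOR NOT 1) OR 0)) -> 1
  row 12 [1100]: (0 XOR ((1 XOR NOT 1) OR 1)) -> 1
  row 13 [1101]: (0 XOR ((1 XOR NOT 1) OR 1)) -> 1
  row 14 [1110]: (1 XOR ((1 XOR NOT 1) OR 1)) -> 0
  row 15 [1111]: (1 XOR ((1 XOR NOT 1) OR 1)) -> 0
Full result column, 4 rows per line (P1,P2 fixed per line; P3,P4 runs 00..11 left to right):
  rows 0-3 [P1,P2=00]: 1100  = hex C
  rows 4-7 [P1,P2=01]: 1100  = hex C
  rows 8-11 [P1,P2=10]: 0011  = hex 3
  rows 12-15 [P1,P2=11]: 1100  = hex C
Output column (row 0 .. row 15) = 1100110000111100
Output column grouped in 4s = 1100 1100 0011 1100 = 0xCC3C
Convert to decimal digit by digit (value = value*16 + digit):
  C -> 12
  12*16 + 12 (C) = 204
  204*16 + 3 = 3267
  3267*16 + 12 (C) = 52284
Decimal = 52284

52284


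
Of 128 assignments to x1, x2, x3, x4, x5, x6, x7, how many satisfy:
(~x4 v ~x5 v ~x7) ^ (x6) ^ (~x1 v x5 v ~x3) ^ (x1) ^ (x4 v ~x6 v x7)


CNF with 5 clauses over 7 vars (128 assignments).
An assignment satisfies CNF iff every clause has >=1 true literal.
Check each row (bits = x1,x2,x3,x4,x5,x6,x7; clause T/F shown):
  row 0 [0000000]: clauses=TFTFT -> 0
  row 1 [0000001]: clauses=TFTFT -> 0
  row 2 [0000010]: clauses=TTTFF -> 0
  row 3 [0000011]: clauses=TTTFT -> 0
  row 4 [0000100]: clauses=TFTFT -> 0
  (every remaining row is evaluated the same way; all 128 results are listed next)
Full result column, 8 rows per line (x1,x2,x3,x4 fixed per line; x5,x6,x7 runs 000..111 left to right):
  rows 0-7 [x1,x2,x3,x4=0000]: 00000000  (ones: 0)
  rows 8-15 [x1,x2,x3,x4=0001]: 00000000  (ones: 0)
  rows 16-23 [x1,x2,x3,x4=0010]: 00000000  (ones: 0)
  rows 24-31 [x1,x2,x3,x4=0011]: 00000000  (ones: 0)
  rows 32-39 [x1,x2,x3,x4=0100]: 00000000  (ones: 0)
  rows 40-47 [x1,x2,x3,x4=0101]: 00000000  (ones: 0)
  rows 48-55 [x1,x2,x3,x4=0110]: 00000000  (ones: 0)
  rows 56-63 [x1,x2,x3,x4=0111]: 00000000  (ones: 0)
  rows 64-71 [x1,x2,x3,x4=1000]: 00010001  (ones: 2)
  rows 72-79 [x1,x2,x3,x4=1001]: 00110010  (ones: 3)
  rows 80-87 [x1,x2,x3,x4=1010]: 00000001  (ones: 1)
  rows 88-95 [x1,x2,x3,x4=1011]: 00000010  (ones: 1)
  rows 96-103 [x1,x2,x3,x4=1100]: 00010001  (ones: 2)
  rows 104-111 [x1,x2,x3,x4=1101]: 00110010  (ones: 3)
  rows 112-119 [x1,x2,x3,x4=1110]: 00000001  (ones: 1)
  rows 120-127 [x1,x2,x3,x4=1111]: 00000010  (ones: 1)
Satisfying assignments = 0+0+0+0+0+0+0+0+2+3+1+1+2+3+1+1 = 14

14


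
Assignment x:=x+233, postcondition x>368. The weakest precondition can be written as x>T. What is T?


Formula: wp(x:=E, P) = P[E/x] (substitute E for x in postcondition)
Step 1: Postcondition: x>368
Step 2: Substitute x+233 for x: x+233>368
Step 3: Solve for x: x > 368-233 = 135

135


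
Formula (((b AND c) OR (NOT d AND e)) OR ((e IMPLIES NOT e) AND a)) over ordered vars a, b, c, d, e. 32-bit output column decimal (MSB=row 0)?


Formula: (((b AND c) OR (NOT d AND e)) OR ((e IMPLIES NOT e) AND a)) over a, b, c, d, e (32 rows)
Evaluate each row (bits = a,b,c,d,e, MSB first):
  row 0 [00000]: (((0 AND 0) OR (NOT 0 AND 0)) OR ((0 IMPLIES NOT 0) AND 0)) -> 0
  row 1 [00001]: (((0 AND 0) OR (NOT 0 AND 1)) OR ((1 IMPLIES NOT 1) AND 0)) -> 1
  row 2 [00010]: (((0 AND 0) OR (NOT 1 AND 0)) OR ((0 IMPLIES NOT 0) AND 0)) -> 0
  row 3 [00011]: (((0 AND 0) OR (NOT 1 AND 1)) OR ((1 IMPLIES NOT 1) AND 0)) -> 0
  row 4 [00100]: (((0 AND 1) OR (NOT 0 AND 0)) OR ((0 IMPLIES NOT 0) AND 0)) -> 0
  row 5 [00101]: (((0 AND 1) OR (NOT 0 AND 1)) OR ((1 IMPLIES NOT 1) AND 0)) -> 1
  row 6 [00110]: (((0 AND 1) OR (NOT 1 AND 0)) OR ((0 IMPLIES NOT 0) AND 0)) -> 0
  row 7 [00111]: (((0 AND 1) OR (NOT 1 AND 1)) OR ((1 IMPLIES NOT 1) AND 0)) -> 0
  row 8 [01000]: (((1 AND 0) OR (NOT 0 AND 0)) OR ((0 IMPLIES NOT 0) AND 0)) -> 0
  row 9 [01001]: (((1 AND 0) OR (NOT 0 AND 1)) OR ((1 IMPLIES NOT 1) AND 0)) -> 1
  row 10 [01010]: (((1 AND 0) OR (NOT 1 AND 0)) OR ((0 IMPLIES NOT 0) AND 0)) -> 0
  row 11 [01011]: (((1 AND 0) OR (NOT 1 AND 1)) OR ((1 IMPLIES NOT 1) AND 0)) -> 0
  row 12 [01100]: (((1 AND 1) OR (NOT 0 AND 0)) OR ((0 IMPLIES NOT 0) AND 0)) -> 1
  row 13 [01101]: (((1 AND 1) OR (NOT 0 AND 1)) OR ((1 IMPLIES NOT 1) AND 0)) -> 1
  row 14 [01110]: (((1 AND 1) OR (NOT 1 AND 0)) OR ((0 IMPLIES NOT 0) AND 0)) -> 1
  row 15 [01111]: (((1 AND 1) OR (NOT 1 AND 1)) OR ((1 IMPLIES NOT 1) AND 0)) -> 1
  row 16 [10000]: (((0 AND 0) OR (NOT 0 AND 0)) OR ((0 IMPLIES NOT 0) AND 1)) -> 1
  row 17 [10001]: (((0 AND 0) OR (NOT 0 AND 1)) OR ((1 IMPLIES NOT 1) AND 1)) -> 1
  row 18 [10010]: (((0 AND 0) OR (NOT 1 AND 0)) OR ((0 IMPLIES NOT 0) AND 1)) -> 1
  row 19 [10011]: (((0 AND 0) OR (NOT 1 AND 1)) OR ((1 IMPLIES NOT 1) AND 1)) -> 0
  row 20 [10100]: (((0 AND 1) OR (NOT 0 AND 0)) OR ((0 IMPLIES NOT 0) AND 1)) -> 1
  row 21 [10101]: (((0 AND 1) OR (NOT 0 AND 1)) OR ((1 IMPLIES NOT 1) AND 1)) -> 1
  row 22 [10110]: (((0 AND 1) OR (NOT 1 AND 0)) OR ((0 IMPLIES NOT 0) AND 1)) -> 1
  row 23 [10111]: (((0 AND 1) OR (NOT 1 AND 1)) OR ((1 IMPLIES NOT 1) AND 1)) -> 0
  row 24 [11000]: (((1 AND 0) OR (NOT 0 AND 0)) OR ((0 IMPLIES NOT 0) AND 1)) -> 1
  row 25 [11001]: (((1 AND 0) OR (NOT 0 AND 1)) OR ((1 IMPLIES NOT 1) AND 1)) -> 1
  row 26 [11010]: (((1 AND 0) OR (NOT 1 AND 0)) OR ((0 IMPLIES NOT 0) AND 1)) -> 1
  row 27 [11011]: (((1 AND 0) OR (NOT 1 AND 1)) OR ((1 IMPLIES NOT 1) AND 1)) -> 0
  row 28 [11100]: (((1 AND 1) OR (NOT 0 AND 0)) OR ((0 IMPLIES NOT 0) AND 1)) -> 1
  row 29 [11101]: (((1 AND 1) OR (NOT 0 AND 1)) OR ((1 IMPLIES NOT 1) AND 1)) -> 1
  row 30 [11110]: (((1 AND 1) OR (NOT 1 AND 0)) OR ((0 IMPLIES NOT 0) AND 1)) -> 1
  row 31 [11111]: (((1 AND 1) OR (NOT 1 AND 1)) OR ((1 IMPLIES NOT 1) AND 1)) -> 1
Full result column, 4 rows per line (a,b,c fixed per line; d,e runs 00..11 left to right):
  rows 0-3 [a,b,c=000]: 0100  = hex 4
  rows 4-7 [a,b,c=001]: 0100  = hex 4
  rows 8-11 [a,b,c=010]: 0100  = hex 4
  rows 12-15 [a,b,c=011]: 1111  = hex F
  rows 16-19 [a,b,c=100]: 1110  = hex E
  rows 20-23 [a,b,c=101]: 1110  = hex E
  rows 24-27 [a,b,c=110]: 1110  = hex E
  rows 28-31 [a,b,c=111]: 1111  = hex F
Output column (row 0 .. row 31) = 01000100010011111110111011101111
Output column grouped in 4s = 0100 0100 0100 1111 1110 1110 1110 1111 = 0x444FEEEF
Convert to decimal digit by digit (value = value*16 + digit):
  4 -> 4
  4*16 + 4 = 68
  68*16 + 4 = 1092
  1092*16 + 15 (F) = 17487
  17487*16 + 14 (E) = 279806
  279806*16 + 14 (E) = 4476910
  4476910*16 + 14 (E) = 71630574
  71630574*16 + 15 (F) = 1146089199
Decimal = 1146089199

1146089199


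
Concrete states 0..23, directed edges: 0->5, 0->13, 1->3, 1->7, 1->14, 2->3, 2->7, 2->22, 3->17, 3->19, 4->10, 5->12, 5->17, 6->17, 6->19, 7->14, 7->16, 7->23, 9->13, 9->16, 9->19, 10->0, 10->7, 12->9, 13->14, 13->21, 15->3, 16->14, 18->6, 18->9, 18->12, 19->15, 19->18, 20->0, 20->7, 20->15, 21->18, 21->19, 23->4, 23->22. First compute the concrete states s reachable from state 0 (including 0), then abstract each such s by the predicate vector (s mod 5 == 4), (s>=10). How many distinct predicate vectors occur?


BFS from 0:
Concrete reachable: {0, 3, 5, 6, 9, 12, 13, 14, 15, 16, 17, 18, 19, 21}
Abstract via predicates (s mod 5 == 4), (s>=10):
  (0,0) <- {0, 3, 5, 6}
  (0,1) <- {12, 13, 15, 16, 17, 18, 21}
  (1,0) <- {9}
  (1,1) <- {14, 19}
Distinct abstract states = 4

4


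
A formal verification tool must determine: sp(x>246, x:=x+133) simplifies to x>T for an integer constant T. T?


Formula: sp(P, x:=E) = exists old_x. (x = E[old_x/x]) AND P[old_x/x] (old_x is the value of x before the assignment; eliminate old_x by solving x = E[old_x/x] for old_x)
Step 1: Precondition P: x>246, i.e. old_x > 246
Step 2: Assignment gives x = old_x + 133, so old_x = x - 133
Step 3: Substitute into P: x - 133 > 246
Step 4: Simplify: x > 246+133 = 379

379


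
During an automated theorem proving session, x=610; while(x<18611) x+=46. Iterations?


Step 1: x goes from 610 toward 18611 by 46; the body runs while x<18611, so iterations = ceil((bound-start)/step)
Step 2: Distance=18001
Step 3: ceil(18001/46)=392

392


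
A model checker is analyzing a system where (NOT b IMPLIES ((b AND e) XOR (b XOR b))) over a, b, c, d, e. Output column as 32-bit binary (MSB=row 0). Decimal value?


Formula: (NOT b IMPLIES ((b AND e) XOR (b XOR b))) over a, b, c, d, e (32 rows)
Evaluate each row (bits = a,b,c,d,e, MSB first):
  row 0 [00000]: (NOT 0 IMPLIES ((0 AND 0) XOR (0 XOR 0))) -> 0
  row 1 [00001]: (NOT 0 IMPLIES ((0 AND 1) XOR (0 XOR 0))) -> 0
  row 2 [00010]: (NOT 0 IMPLIES ((0 AND 0) XOR (0 XOR 0))) -> 0
  row 3 [00011]: (NOT 0 IMPLIES ((0 AND 1) XOR (0 XOR 0))) -> 0
  row 4 [00100]: (NOT 0 IMPLIES ((0 AND 0) XOR (0 XOR 0))) -> 0
  row 5 [00101]: (NOT 0 IMPLIES ((0 AND 1) XOR (0 XOR 0))) -> 0
  row 6 [00110]: (NOT 0 IMPLIES ((0 AND 0) XOR (0 XOR 0))) -> 0
  row 7 [00111]: (NOT 0 IMPLIES ((0 AND 1) XOR (0 XOR 0))) -> 0
  row 8 [01000]: (NOT 1 IMPLIES ((1 AND 0) XOR (1 XOR 1))) -> 1
  row 9 [01001]: (NOT 1 IMPLIES ((1 AND 1) XOR (1 XOR 1))) -> 1
  row 10 [01010]: (NOT 1 IMPLIES ((1 AND 0) XOR (1 XOR 1))) -> 1
  row 11 [01011]: (NOT 1 IMPLIES ((1 AND 1) XOR (1 XOR 1))) -> 1
  row 12 [01100]: (NOT 1 IMPLIES ((1 AND 0) XOR (1 XOR 1))) -> 1
  row 13 [01101]: (NOT 1 IMPLIES ((1 AND 1) XOR (1 XOR 1))) -> 1
  row 14 [01110]: (NOT 1 IMPLIES ((1 AND 0) XOR (1 XOR 1))) -> 1
  row 15 [01111]: (NOT 1 IMPLIES ((1 AND 1) XOR (1 XOR 1))) -> 1
  row 16 [10000]: (NOT 0 IMPLIES ((0 AND 0) XOR (0 XOR 0))) -> 0
  row 17 [10001]: (NOT 0 IMPLIES ((0 AND 1) XOR (0 XOR 0))) -> 0
  row 18 [10010]: (NOT 0 IMPLIES ((0 AND 0) XOR (0 XOR 0))) -> 0
  row 19 [10011]: (NOT 0 IMPLIES ((0 AND 1) XOR (0 XOR 0))) -> 0
  row 20 [10100]: (NOT 0 IMPLIES ((0 AND 0) XOR (0 XOR 0))) -> 0
  row 21 [10101]: (NOT 0 IMPLIES ((0 AND 1) XOR (0 XOR 0))) -> 0
  row 22 [10110]: (NOT 0 IMPLIES ((0 AND 0) XOR (0 XOR 0))) -> 0
  row 23 [10111]: (NOT 0 IMPLIES ((0 AND 1) XOR (0 XOR 0))) -> 0
  row 24 [11000]: (NOT 1 IMPLIES ((1 AND 0) XOR (1 XOR 1))) -> 1
  row 25 [11001]: (NOT 1 IMPLIES ((1 AND 1) XOR (1 XOR 1))) -> 1
  row 26 [11010]: (NOT 1 IMPLIES ((1 AND 0) XOR (1 XOR 1))) -> 1
  row 27 [11011]: (NOT 1 IMPLIES ((1 AND 1) XOR (1 XOR 1))) -> 1
  row 28 [11100]: (NOT 1 IMPLIES ((1 AND 0) XOR (1 XOR 1))) -> 1
  row 29 [11101]: (NOT 1 IMPLIES ((1 AND 1) XOR (1 XOR 1))) -> 1
  row 30 [11110]: (NOT 1 IMPLIES ((1 AND 0) XOR (1 XOR 1))) -> 1
  row 31 [11111]: (NOT 1 IMPLIES ((1 AND 1) XOR (1 XOR 1))) -> 1
Full result column, 4 rows per line (a,b,c fixed per line; d,e runs 00..11 left to right):
  rows 0-3 [a,b,c=000]: 0000  = hex 0
  rows 4-7 [a,b,c=001]: 0000  = hex 0
  rows 8-11 [a,b,c=010]: 1111  = hex F
  rows 12-15 [a,b,c=011]: 1111  = hex F
  rows 16-19 [a,b,c=100]: 0000  = hex 0
  rows 20-23 [a,b,c=101]: 0000  = hex 0
  rows 24-27 [a,b,c=110]: 1111  = hex F
  rows 28-31 [a,b,c=111]: 1111  = hex F
Output column (row 0 .. row 31) = 00000000111111110000000011111111
Output column grouped in 4s = 0000 0000 1111 1111 0000 0000 1111 1111 = 0x00FF00FF
Convert to decimal digit by digit (value = value*16 + digit):
  0 -> 0
  0*16 + 0 = 0
  0*16 + 15 (F) = 15
  15*16 + 15 (F) = 255
  255*16 + 0 = 4080
  4080*16 + 0 = 65280
  65280*16 + 15 (F) = 1044495
  1044495*16 + 15 (F) = 16711935
Decimal = 16711935

16711935


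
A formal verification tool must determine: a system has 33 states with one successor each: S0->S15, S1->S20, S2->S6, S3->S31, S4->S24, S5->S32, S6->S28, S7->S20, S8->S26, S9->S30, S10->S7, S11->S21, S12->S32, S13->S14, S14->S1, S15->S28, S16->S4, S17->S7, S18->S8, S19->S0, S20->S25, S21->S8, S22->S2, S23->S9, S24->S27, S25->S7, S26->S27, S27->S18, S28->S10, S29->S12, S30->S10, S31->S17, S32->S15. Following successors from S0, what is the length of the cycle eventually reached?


Trace from S0 until a state repeats:
  S0 -> S15 -> S28 -> S10 -> S7 -> S20 -> S25 -> S7
S7 first seen at step 4, revisited at step 7.
Cycle length = 7 - 4 = 3

3


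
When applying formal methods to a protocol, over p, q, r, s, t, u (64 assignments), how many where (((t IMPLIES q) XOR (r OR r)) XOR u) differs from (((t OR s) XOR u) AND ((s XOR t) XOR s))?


F1 = (((t IMPLIES q) XOR (r OR r)) XOR u)
F2 = (((t OR s) XOR u) AND ((s XOR t) XOR s))
Evaluate both on each of 64 rows (bits = p,q,r,s,t,u):
  row 0 [000000]: F1=1 F2=0 (differ) -> 1
  row 1 [000001]: F1=0 F2=0 -> 0
  row 2 [000010]: F1=0 F2=1 (differ) -> 1
  row 3 [000011]: F1=1 F2=0 (differ) -> 1
  row 4 [000100]: F1=1 F2=0 (differ) -> 1
  (every remaining row is evaluated the same way; all 64 results are listed next)
Full result column, 8 rows per line (p,q,r fixed per line; s,t,u runs 000..111 left to right):
  rows 0-7 [p,q,r=000]: 10111011  (ones: 6)
  rows 8-15 [p,q,r=001]: 01000100  (ones: 2)
  rows 16-23 [p,q,r=010]: 10001000  (ones: 2)
  rows 24-31 [p,q,r=011]: 01110111  (ones: 6)
  rows 32-39 [p,q,r=100]: 10111011  (ones: 6)
  rows 40-47 [p,q,r=101]: 01000100  (ones: 2)
  rows 48-55 [p,q,r=110]: 10001000  (ones: 2)
  rows 56-63 [p,q,r=111]: 01110111  (ones: 6)
Disagreements = 6+2+2+6+6+2+2+6 = 32

32


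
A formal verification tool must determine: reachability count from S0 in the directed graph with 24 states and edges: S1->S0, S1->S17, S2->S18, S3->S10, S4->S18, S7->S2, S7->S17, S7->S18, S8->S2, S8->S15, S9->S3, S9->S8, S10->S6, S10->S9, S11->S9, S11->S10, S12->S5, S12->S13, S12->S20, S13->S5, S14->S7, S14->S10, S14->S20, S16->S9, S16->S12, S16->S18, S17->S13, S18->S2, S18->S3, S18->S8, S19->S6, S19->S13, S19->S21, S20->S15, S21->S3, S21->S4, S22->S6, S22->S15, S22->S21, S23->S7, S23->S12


BFS from S0:
  layer 0: {S0}
Reachable set: {S0}
Count = 1

1


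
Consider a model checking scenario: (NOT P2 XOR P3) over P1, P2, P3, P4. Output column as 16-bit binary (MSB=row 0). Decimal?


Formula: (NOT P2 XOR P3) over P1, P2, P3, P4 (16 rows)
Evaluate each row (bits = P1,P2,P3,P4, MSB first):
  row 0 [0000]: (NOT 0 XOR 0) -> 1
  row 1 [0001]: (NOT 0 XOR 0) -> 1
  row 2 [0010]: (NOT 0 XOR 1) -> 0
  row 3 [0011]: (NOT 0 XOR 1) -> 0
  row 4 [0100]: (NOT 1 XOR 0) -> 0
  row 5 [0101]: (NOT 1 XOR 0) -> 0
  row 6 [0110]: (NOT 1 XOR 1) -> 1
  row 7 [0111]: (NOT 1 XOR 1) -> 1
  row 8 [1000]: (NOT 0 XOR 0) -> 1
  row 9 [1001]: (NOT 0 XOR 0) -> 1
  row 10 [1010]: (NOT 0 XOR 1) -> 0
  row 11 [1011]: (NOT 0 XOR 1) -> 0
  row 12 [1100]: (NOT 1 XOR 0) -> 0
  row 13 [1101]: (NOT 1 XOR 0) -> 0
  row 14 [1110]: (NOT 1 XOR 1) -> 1
  row 15 [1111]: (NOT 1 XOR 1) -> 1
Full result column, 4 rows per line (P1,P2 fixed per line; P3,P4 runs 00..11 left to right):
  rows 0-3 [P1,P2=00]: 1100  = hex C
  rows 4-7 [P1,P2=01]: 0011  = hex 3
  rows 8-11 [P1,P2=10]: 1100  = hex C
  rows 12-15 [P1,P2=11]: 0011  = hex 3
Output column (row 0 .. row 15) = 1100001111000011
Output column grouped in 4s = 1100 0011 1100 0011 = 0xC3C3
Convert to decimal digit by digit (value = value*16 + digit):
  C -> 12
  12*16 + 3 = 195
  195*16 + 12 (C) = 3132
  3132*16 + 3 = 50115
Decimal = 50115

50115


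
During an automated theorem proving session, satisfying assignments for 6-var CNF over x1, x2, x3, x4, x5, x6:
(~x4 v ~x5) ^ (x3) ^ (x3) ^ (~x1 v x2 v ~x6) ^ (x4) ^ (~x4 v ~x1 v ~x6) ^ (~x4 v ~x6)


CNF with 7 clauses over 6 vars (64 assignments).
An assignment satisfies CNF iff every clause has >=1 true literal.
Check each row (bits = x1,x2,x3,x4,x5,x6; clause T/F shown):
  row 0 [000000]: clauses=TFFTFTT -> 0
  row 1 [000001]: clauses=TFFTFTT -> 0
  row 2 [000010]: clauses=TFFTFTT -> 0
  row 3 [000011]: clauses=TFFTFTT -> 0
  row 4 [000100]: clauses=TFFTTTT -> 0
  (every remaining row is evaluated the same way; all 64 results are listed next)
Full result column, 8 rows per line (x1,x2,x3 fixed per line; x4,x5,x6 runs 000..111 left to right):
  rows 0-7 [x1,x2,x3=000]: 00000000  (ones: 0)
  rows 8-15 [x1,x2,x3=001]: 00001000  (ones: 1)
  rows 16-23 [x1,x2,x3=010]: 00000000  (ones: 0)
  rows 24-31 [x1,x2,x3=011]: 00001000  (ones: 1)
  rows 32-39 [x1,x2,x3=100]: 00000000  (ones: 0)
  rows 40-47 [x1,x2,x3=101]: 00001000  (ones: 1)
  rows 48-55 [x1,x2,x3=110]: 00000000  (ones: 0)
  rows 56-63 [x1,x2,x3=111]: 00001000  (ones: 1)
Satisfying assignments = 0+1+0+1+0+1+0+1 = 4

4


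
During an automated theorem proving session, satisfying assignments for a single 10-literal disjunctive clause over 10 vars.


Step 1: Total=2^10=1024
Step 2: Unsat when all 10 false: 2^0=1
Step 3: Sat=1024-1=1023

1023


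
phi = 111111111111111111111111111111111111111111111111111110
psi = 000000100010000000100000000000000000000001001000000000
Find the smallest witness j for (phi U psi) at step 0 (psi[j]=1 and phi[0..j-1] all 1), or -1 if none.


(phi U psi) at 0: need smallest j with psi[j]=1 and phi[i]=1 for all i in [0,j).
Scan from step 0:
  step 0: phi=1, psi=0 -> continue
  step 1: phi=1, psi=0 -> continue
  step 2: phi=1, psi=0 -> continue
  step 3: phi=1, psi=0 -> continue
  step 6: psi=1 and phi held for [0,6) -> witness found
Witness step = 6

6


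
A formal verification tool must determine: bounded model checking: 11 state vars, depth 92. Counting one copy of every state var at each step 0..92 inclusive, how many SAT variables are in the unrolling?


BMC unrolls to depth k, creating one copy of each state var for steps 0..k.
Step count = 92 + 1 = 93 (steps 0 through 92)
Vars per step = 11
Total = 11 * 93 = 1023

1023


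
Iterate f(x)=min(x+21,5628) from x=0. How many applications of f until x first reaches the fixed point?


Step 1: x=0, cap=5628, increment=21
Step 2: x grows by 21 each step until capped at 5628; fixed point is x=5628
Step 3: iterations = ceil(5628/21) = 268

268


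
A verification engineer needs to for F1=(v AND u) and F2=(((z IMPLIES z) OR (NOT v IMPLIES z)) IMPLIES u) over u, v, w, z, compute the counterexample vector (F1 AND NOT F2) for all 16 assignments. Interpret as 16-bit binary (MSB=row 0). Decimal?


F1 = (v AND u)
F2 = (((z IMPLIES z) OR (NOT v IMPLIES z)) IMPLIES u)
Counterexample to F1=>F2 is where F1=1 and F2=0.
Evaluate each row (bits = u,v,w,z, MSB first):
  row 0 [0000]: F1=0 F2=0 -> F1&~F2 -> 0
  row 1 [0001]: F1=0 F2=0 -> F1&~F2 -> 0
  row 2 [0010]: F1=0 F2=0 -> F1&~F2 -> 0
  row 3 [0011]: F1=0 F2=0 -> F1&~F2 -> 0
  row 4 [0100]: F1=0 F2=0 -> F1&~F2 -> 0
  row 5 [0101]: F1=0 F2=0 -> F1&~F2 -> 0
  row 6 [0110]: F1=0 F2=0 -> F1&~F2 -> 0
  row 7 [0111]: F1=0 F2=0 -> F1&~F2 -> 0
  row 8 [1000]: F1=0 F2=1 -> F1&~F2 -> 0
  row 9 [1001]: F1=0 F2=1 -> F1&~F2 -> 0
  row 10 [1010]: F1=0 F2=1 -> F1&~F2 -> 0
  row 11 [1011]: F1=0 F2=1 -> F1&~F2 -> 0
  row 12 [1100]: F1=1 F2=1 -> F1&~F2 -> 0
  row 13 [1101]: F1=1 F2=1 -> F1&~F2 -> 0
  row 14 [1110]: F1=1 F2=1 -> F1&~F2 -> 0
  row 15 [1111]: F1=1 F2=1 -> F1&~F2 -> 0
Full result column, 4 rows per line (u,v fixed per line; w,z runs 00..11 left to right):
  rows 0-3 [u,v=00]: 0000  = hex 0
  rows 4-7 [u,v=01]: 0000  = hex 0
  rows 8-11 [u,v=10]: 0000  = hex 0
  rows 12-15 [u,v=11]: 0000  = hex 0
Counterexample vector (row 0 .. row 15) = 0000000000000000
Output column grouped in 4s = 0000 0000 0000 0000 = 0x0000
Convert to decimal digit by digit (value = value*16 + digit):
  0 -> 0
  0*16 + 0 = 0
  0*16 + 0 = 0
  0*16 + 0 = 0
Decimal = 0

0


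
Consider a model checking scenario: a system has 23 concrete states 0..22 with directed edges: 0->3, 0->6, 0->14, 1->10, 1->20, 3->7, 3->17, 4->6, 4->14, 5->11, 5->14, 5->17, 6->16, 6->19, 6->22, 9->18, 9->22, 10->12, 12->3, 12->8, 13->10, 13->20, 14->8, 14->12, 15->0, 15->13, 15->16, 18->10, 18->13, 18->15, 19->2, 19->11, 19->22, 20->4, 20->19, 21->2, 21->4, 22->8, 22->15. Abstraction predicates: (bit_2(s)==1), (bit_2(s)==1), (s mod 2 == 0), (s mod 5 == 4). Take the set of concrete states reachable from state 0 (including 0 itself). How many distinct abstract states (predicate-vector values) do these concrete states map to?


BFS from 0:
Concrete reachable: {0, 2, 3, 4, 6, 7, 8, 10, 11, 12, 13, 14, 15, 16, 17, 19, 20, 22}
Abstract via predicates (bit_2(s)==1), (bit_2(s)==1), (s mod 2 == 0), (s mod 5 == 4):
  (0,0,0,0) <- {3, 11, 17}
  (0,0,0,1) <- {19}
  (0,0,1,0) <- {0, 2, 8, 10, 16}
  (1,1,0,0) <- {7, 13, 15}
  (1,1,1,0) <- {6, 12, 20, 22}
  (1,1,1,1) <- {4, 14}
Distinct abstract states = 6

6


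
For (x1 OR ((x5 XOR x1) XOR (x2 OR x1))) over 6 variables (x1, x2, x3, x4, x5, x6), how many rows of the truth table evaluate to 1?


Formula: (x1 OR ((x5 XOR x1) XOR (x2 OR x1))) over 6 vars (64 rows)
Evaluate each row (x1, x2, x3, x4, x5, x6 as bits, MSB first):
  row 0 [000000]: (0 OR ((0 XOR 0) XOR (0 OR 0))) -> 0
  row 1 [000001]: (0 OR ((0 XOR 0) XOR (0 OR 0))) -> 0
  row 2 [000010]: (0 OR ((1 XOR 0) XOR (0 OR 0))) -> 1
  row 3 [000011]: (0 OR ((1 XOR 0) XOR (0 OR 0))) -> 1
  row 4 [000100]: (0 OR ((0 XOR 0) XOR (0 OR 0))) -> 0
  (every remaining row is evaluated the same way; all 64 results are listed next)
Full result column, 8 rows per line (x1,x2,x3 fixed per line; x4,x5,x6 runs 000..111 left to right):
  rows 0-7 [x1,x2,x3=000]: 00110011  (ones: 4)
  rows 8-15 [x1,x2,x3=001]: 00110011  (ones: 4)
  rows 16-23 [x1,x2,x3=010]: 11001100  (ones: 4)
  rows 24-31 [x1,x2,x3=011]: 11001100  (ones: 4)
  rows 32-39 [x1,x2,x3=100]: 11111111  (ones: 8)
  rows 40-47 [x1,x2,x3=101]: 11111111  (ones: 8)
  rows 48-55 [x1,x2,x3=110]: 11111111  (ones: 8)
  rows 56-63 [x1,x2,x3=111]: 11111111  (ones: 8)
Count of 1-rows = 4+4+4+4+8+8+8+8 = 48

48


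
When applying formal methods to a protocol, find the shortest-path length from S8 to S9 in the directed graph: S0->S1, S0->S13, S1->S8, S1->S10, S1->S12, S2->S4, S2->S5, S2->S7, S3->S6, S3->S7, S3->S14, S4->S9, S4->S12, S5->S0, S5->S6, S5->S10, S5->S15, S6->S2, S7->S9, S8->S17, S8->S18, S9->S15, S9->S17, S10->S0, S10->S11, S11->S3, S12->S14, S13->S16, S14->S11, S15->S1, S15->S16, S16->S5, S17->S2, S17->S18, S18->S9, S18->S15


BFS layer-by-layer from S8:
  dist 0: {S8}
  dist 1: {S17, S18}
  dist 2: {S2, S9, S15}
  -> S9 reached at distance 2
Shortest path length = 2

2


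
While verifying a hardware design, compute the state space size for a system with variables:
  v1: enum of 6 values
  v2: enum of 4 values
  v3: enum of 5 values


State space = product of domain sizes of all variables.
Domain sizes:
  v1 (enum of 6 values): 6
  v2 (enum of 4 values): 4
  v3 (enum of 5 values): 5
Product = 6 * 4 * 5 = 120

120
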